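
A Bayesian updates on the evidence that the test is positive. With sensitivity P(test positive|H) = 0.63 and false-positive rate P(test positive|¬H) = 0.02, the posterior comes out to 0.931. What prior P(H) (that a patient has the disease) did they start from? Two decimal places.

In odds form, posterior odds = prior odds × likelihood ratio, so prior odds = posterior odds ÷ LR.
Posterior odds = 0.931/(1−0.931) = 13.4928. LR = 0.63/0.02 = 31.5000.
Prior odds = 13.4928/31.5000 = 0.4283, so P(H) = 0.4283/(1+0.4283) ≈ 0.30.

P(H) = 0.30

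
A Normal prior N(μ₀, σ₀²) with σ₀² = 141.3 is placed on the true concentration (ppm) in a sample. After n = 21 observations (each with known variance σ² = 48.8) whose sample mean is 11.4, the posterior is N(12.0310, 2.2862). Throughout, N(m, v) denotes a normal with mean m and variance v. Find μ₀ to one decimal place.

μ₀ = 50.4

With known observation variance, the Normal–Normal posterior has precision τ_n = τ₀ + n/σ² and mean μ_n = (τ₀μ₀ + (n/σ²)x̄)/τ_n.
Here τ₀ = 1/141.3 = 0.007077 and τ_data = 21/48.8 = 0.430328, so τ_n = 0.437405.
Rearranging for μ₀: μ₀ = (μ_n·τ_n − τ_data·x̄)/τ₀ = (12.0310·0.437405 − 0.430328·11.4) / 0.007077 = 0.356680/0.007077 ≈ 50.4.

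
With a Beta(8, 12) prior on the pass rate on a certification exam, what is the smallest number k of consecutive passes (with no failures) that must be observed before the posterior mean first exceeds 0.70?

k = 21

After k passes and 0 failures the posterior is Beta(8+k, 12), with mean (8+k)/(8+12+k).
Set (8+k)/(20+k) > 0.70 and solve: k > (0.70·20 − 8)/(1 − 0.70) = 20.000.
The smallest integer exceeding 20.000 is 21, and checking k=21: (29)/(41) = 0.7073 > 0.70.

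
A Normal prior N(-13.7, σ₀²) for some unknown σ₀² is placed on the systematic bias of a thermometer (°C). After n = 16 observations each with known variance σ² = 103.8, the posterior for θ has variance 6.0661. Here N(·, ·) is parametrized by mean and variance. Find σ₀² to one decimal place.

σ₀² = 93.4

For the Normal–Normal model with known σ², precisions add: τ_n = τ₀ + n/σ².
So 1/σ₀² = 1/6.0661 − 16/103.8 = 0.164851 − 0.154143 = 0.010708.
Hence σ₀² = 1/0.010708 ≈ 93.4.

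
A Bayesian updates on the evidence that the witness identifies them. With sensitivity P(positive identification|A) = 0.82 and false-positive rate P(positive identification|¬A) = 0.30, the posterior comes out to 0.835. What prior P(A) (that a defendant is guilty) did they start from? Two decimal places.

In odds form, posterior odds = prior odds × likelihood ratio, so prior odds = posterior odds ÷ LR.
Posterior odds = 0.835/(1−0.835) = 5.0606. LR = 0.82/0.30 = 2.7333.
Prior odds = 5.0606/2.7333 = 1.8515, so P(A) = 1.8515/(1+1.8515) ≈ 0.65.

P(A) = 0.65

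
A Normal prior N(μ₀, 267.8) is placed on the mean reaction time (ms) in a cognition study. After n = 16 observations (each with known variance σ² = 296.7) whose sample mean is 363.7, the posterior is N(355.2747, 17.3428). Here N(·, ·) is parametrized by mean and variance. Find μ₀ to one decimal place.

With known observation variance, the Normal–Normal posterior has precision τ_n = τ₀ + n/σ² and mean μ_n = (τ₀μ₀ + (n/σ²)x̄)/τ_n.
Here τ₀ = 1/267.8 = 0.003734 and τ_data = 16/296.7 = 0.053927, so τ_n = 0.057661.
Rearranging for μ₀: μ₀ = (μ_n·τ_n − τ_data·x̄)/τ₀ = (355.2747·0.057661 − 0.053927·363.7) / 0.003734 = 0.872245/0.003734 ≈ 233.6.

μ₀ = 233.6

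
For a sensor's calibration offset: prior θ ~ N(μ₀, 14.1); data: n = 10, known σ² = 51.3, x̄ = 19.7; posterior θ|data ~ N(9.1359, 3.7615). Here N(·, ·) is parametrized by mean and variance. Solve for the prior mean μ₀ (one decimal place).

μ₀ = -19.9

With known observation variance, the Normal–Normal posterior has precision τ_n = τ₀ + n/σ² and mean μ_n = (τ₀μ₀ + (n/σ²)x̄)/τ_n.
Here τ₀ = 1/14.1 = 0.070922 and τ_data = 10/51.3 = 0.194932, so τ_n = 0.265854.
Rearranging for μ₀: μ₀ = (μ_n·τ_n − τ_data·x̄)/τ₀ = (9.1359·0.265854 − 0.194932·19.7) / 0.070922 = -1.411345/0.070922 ≈ -19.9.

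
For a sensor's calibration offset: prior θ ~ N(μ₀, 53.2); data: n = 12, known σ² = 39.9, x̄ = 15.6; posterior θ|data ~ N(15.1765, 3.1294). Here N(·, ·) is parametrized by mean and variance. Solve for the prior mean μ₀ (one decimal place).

With known observation variance, the Normal–Normal posterior has precision τ_n = τ₀ + n/σ² and mean μ_n = (τ₀μ₀ + (n/σ²)x̄)/τ_n.
Here τ₀ = 1/53.2 = 0.018797 and τ_data = 12/39.9 = 0.300752, so τ_n = 0.319549.
Rearranging for μ₀: μ₀ = (μ_n·τ_n − τ_data·x̄)/τ₀ = (15.1765·0.319549 − 0.300752·15.6) / 0.018797 = 0.157904/0.018797 ≈ 8.4.

μ₀ = 8.4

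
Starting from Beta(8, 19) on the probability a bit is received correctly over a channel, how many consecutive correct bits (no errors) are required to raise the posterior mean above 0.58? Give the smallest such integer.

After k correct bits and 0 errors the posterior is Beta(8+k, 19), with mean (8+k)/(8+19+k).
Set (8+k)/(27+k) > 0.58 and solve: k > (0.58·27 − 8)/(1 − 0.58) = 18.238.
The smallest integer exceeding 18.238 is 19, and checking k=19: (27)/(46) = 0.5870 > 0.58.

k = 19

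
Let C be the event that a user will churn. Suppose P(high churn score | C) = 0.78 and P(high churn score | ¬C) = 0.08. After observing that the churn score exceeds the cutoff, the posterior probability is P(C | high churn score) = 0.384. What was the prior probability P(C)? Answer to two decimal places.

P(C) = 0.06

In odds form, posterior odds = prior odds × likelihood ratio, so prior odds = posterior odds ÷ LR.
Posterior odds = 0.384/(1−0.384) = 0.6234. LR = 0.78/0.08 = 9.7500.
Prior odds = 0.6234/9.7500 = 0.0639, so P(C) = 0.0639/(1+0.0639) ≈ 0.06.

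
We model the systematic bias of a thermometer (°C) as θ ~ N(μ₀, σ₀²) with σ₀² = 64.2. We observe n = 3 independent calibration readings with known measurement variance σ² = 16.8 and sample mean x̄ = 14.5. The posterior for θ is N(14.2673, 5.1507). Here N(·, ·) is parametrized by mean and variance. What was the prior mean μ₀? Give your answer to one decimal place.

μ₀ = 11.6

The posterior mean is a precision-weighted average: μ_n = (τ₀μ₀ + τ_data·x̄)/(τ₀+τ_data), with τ₀=1/σ₀² and τ_data=n/σ².
Here τ₀ = 1/64.2 = 0.015576 and τ_data = 3/16.8 = 0.178571, so τ_n = 0.194147.
Rearranging for μ₀: μ₀ = (μ_n·τ_n − τ_data·x̄)/τ₀ = (14.2673·0.194147 − 0.178571·14.5) / 0.015576 = 0.180674/0.015576 ≈ 11.6.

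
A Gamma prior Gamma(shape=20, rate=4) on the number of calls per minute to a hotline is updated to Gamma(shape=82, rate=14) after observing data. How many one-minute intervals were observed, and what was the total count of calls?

A Gamma(α, β) prior (rate parametrization) on a Poisson rate with n observations summing to S gives posterior Gamma(α+S, β+n).
Matching: Σxᵢ = 82 − 20 = 62 and n = 14 − 4 = 10.

n = 10 one-minute intervals with total 62 calls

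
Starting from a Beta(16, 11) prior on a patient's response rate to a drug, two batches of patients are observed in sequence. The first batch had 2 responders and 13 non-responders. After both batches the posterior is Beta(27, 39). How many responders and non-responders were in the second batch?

9 responders and 15 non-responders

Sequential conjugate updates are equivalent to a single update on the pooled data, so total successes = posterior α − prior α and total failures = posterior β − prior β.
Total across both batches: 27−16=11 responders, 39−11=28 non-responders.
Subtract the first batch: 11−2=9 responders and 28−13=15 non-responders.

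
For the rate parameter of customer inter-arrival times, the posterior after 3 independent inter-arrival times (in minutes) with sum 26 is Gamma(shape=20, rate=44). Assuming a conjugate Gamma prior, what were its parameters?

Gamma–exponential conjugacy: posterior shape = α + n, posterior rate = β + Σtᵢ.
So α = 20 − 3 = 17 and β = 44 − 26 = 18.

Gamma(shape=17, rate=18)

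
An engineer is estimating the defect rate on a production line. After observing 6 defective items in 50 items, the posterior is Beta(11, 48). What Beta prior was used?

Beta(5, 4)

Under Beta–binomial conjugacy the posterior parameters are (α+s, β+f).
Subtract the data counts: 11−6=5, 48−44=4.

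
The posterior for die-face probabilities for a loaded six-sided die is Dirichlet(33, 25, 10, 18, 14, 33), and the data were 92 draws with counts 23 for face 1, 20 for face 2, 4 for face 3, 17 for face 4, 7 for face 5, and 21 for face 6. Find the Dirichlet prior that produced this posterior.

Dirichlet(10, 5, 6, 1, 7, 12)

For a Dirichlet(α) prior with multinomial counts c, the posterior is Dirichlet(α + c) componentwise.
Subtract each count from the matching posterior parameter: 33−23=10, 25−20=5, 10−4=6, 18−17=1, 14−7=7, 33−21=12.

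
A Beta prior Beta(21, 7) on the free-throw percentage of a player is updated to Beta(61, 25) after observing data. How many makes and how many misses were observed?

Beta is conjugate to the binomial likelihood: posterior = Beta(a+s, b+f).
So s = 61 − 21 = 40 and f = 25 − 7 = 18.

40 makes and 18 misses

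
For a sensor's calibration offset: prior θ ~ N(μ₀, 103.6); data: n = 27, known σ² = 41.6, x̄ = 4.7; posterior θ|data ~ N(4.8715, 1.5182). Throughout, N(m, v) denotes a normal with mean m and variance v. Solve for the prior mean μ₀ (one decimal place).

μ₀ = 16.4

With known observation variance, the Normal–Normal posterior has precision τ_n = τ₀ + n/σ² and mean μ_n = (τ₀μ₀ + (n/σ²)x̄)/τ_n.
Here τ₀ = 1/103.6 = 0.009653 and τ_data = 27/41.6 = 0.649038, so τ_n = 0.658691.
Rearranging for μ₀: μ₀ = (μ_n·τ_n − τ_data·x̄)/τ₀ = (4.8715·0.658691 − 0.649038·4.7) / 0.009653 = 0.158335/0.009653 ≈ 16.4.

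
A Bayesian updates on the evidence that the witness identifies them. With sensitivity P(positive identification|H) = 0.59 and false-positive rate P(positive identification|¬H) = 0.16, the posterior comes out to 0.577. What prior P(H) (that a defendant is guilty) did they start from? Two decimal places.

Bayes' rule in odds form gives O(H|E) = O(H)·[P(E|H)/P(E|¬H)], hence O(H) = O(H|E)/LR.
Posterior odds = 0.577/(1−0.577) = 1.3641. LR = 0.59/0.16 = 3.6875.
Prior odds = 1.3641/3.6875 = 0.3699, so P(H) = 0.3699/(1+0.3699) ≈ 0.27.

P(H) = 0.27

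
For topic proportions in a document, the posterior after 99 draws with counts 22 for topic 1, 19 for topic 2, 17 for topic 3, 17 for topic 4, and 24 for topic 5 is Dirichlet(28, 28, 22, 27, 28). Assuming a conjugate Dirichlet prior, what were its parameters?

Dirichlet(6, 9, 5, 10, 4)

For a Dirichlet(α) prior with multinomial counts c, the posterior is Dirichlet(α + c) componentwise.
Subtract each count from the matching posterior parameter: 28−22=6, 28−19=9, 22−17=5, 27−17=10, 28−24=4.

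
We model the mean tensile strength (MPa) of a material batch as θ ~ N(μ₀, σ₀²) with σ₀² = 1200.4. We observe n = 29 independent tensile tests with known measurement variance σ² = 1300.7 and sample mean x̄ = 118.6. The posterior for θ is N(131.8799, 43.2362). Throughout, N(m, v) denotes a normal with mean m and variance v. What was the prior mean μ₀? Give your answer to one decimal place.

μ₀ = 487.3

The posterior mean is a precision-weighted average: μ_n = (τ₀μ₀ + τ_data·x̄)/(τ₀+τ_data), with τ₀=1/σ₀² and τ_data=n/σ².
Here τ₀ = 1/1200.4 = 0.000833 and τ_data = 29/1300.7 = 0.022296, so τ_n = 0.023129.
Rearranging for μ₀: μ₀ = (μ_n·τ_n − τ_data·x̄)/τ₀ = (131.8799·0.023129 − 0.022296·118.6) / 0.000833 = 0.405945/0.000833 ≈ 487.3.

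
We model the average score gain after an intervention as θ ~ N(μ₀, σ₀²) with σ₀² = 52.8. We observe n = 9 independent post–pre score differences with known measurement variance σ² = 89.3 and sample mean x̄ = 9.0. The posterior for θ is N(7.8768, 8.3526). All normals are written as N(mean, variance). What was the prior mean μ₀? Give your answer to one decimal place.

μ₀ = 1.9

With known observation variance, the Normal–Normal posterior has precision τ_n = τ₀ + n/σ² and mean μ_n = (τ₀μ₀ + (n/σ²)x̄)/τ_n.
Here τ₀ = 1/52.8 = 0.018939 and τ_data = 9/89.3 = 0.100784, so τ_n = 0.119723.
Rearranging for μ₀: μ₀ = (μ_n·τ_n − τ_data·x̄)/τ₀ = (7.8768·0.119723 − 0.100784·9.0) / 0.018939 = 0.035978/0.018939 ≈ 1.9.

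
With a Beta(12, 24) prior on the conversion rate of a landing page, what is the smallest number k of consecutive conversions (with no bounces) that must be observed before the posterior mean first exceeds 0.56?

k = 19

After k conversions and 0 bounces the posterior is Beta(12+k, 24), with mean (12+k)/(12+24+k).
Set (12+k)/(36+k) > 0.56 and solve: k > (0.56·36 − 12)/(1 − 0.56) = 18.545.
The smallest integer exceeding 18.545 is 19, and checking k=19: (31)/(55) = 0.5636 > 0.56.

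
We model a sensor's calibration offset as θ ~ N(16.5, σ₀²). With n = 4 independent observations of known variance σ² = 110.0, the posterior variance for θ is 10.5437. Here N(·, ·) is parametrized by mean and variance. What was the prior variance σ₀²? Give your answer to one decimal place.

σ₀² = 17.1

For the Normal–Normal model with known σ², precisions add: τ_n = τ₀ + n/σ².
So 1/σ₀² = 1/10.5437 − 4/110.0 = 0.094843 − 0.036364 = 0.058479.
Hence σ₀² = 1/0.058479 ≈ 17.1.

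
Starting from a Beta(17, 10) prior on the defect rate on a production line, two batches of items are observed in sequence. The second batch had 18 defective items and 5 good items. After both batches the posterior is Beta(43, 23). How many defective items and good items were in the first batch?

8 defective items and 8 good items

Sequential conjugate updates are equivalent to a single update on the pooled data, so total successes = posterior α − prior α and total failures = posterior β − prior β.
Total across both batches: 43−17=26 defective items, 23−10=13 good items.
Subtract the second batch: 26−18=8 defective items and 13−5=8 good items.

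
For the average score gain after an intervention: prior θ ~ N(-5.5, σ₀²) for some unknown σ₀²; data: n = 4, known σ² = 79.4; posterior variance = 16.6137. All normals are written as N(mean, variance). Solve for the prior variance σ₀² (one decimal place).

σ₀² = 101.9

For the Normal–Normal model with known σ², precisions add: τ_n = τ₀ + n/σ².
So 1/σ₀² = 1/16.6137 − 4/79.4 = 0.060191 − 0.050378 = 0.009813.
Hence σ₀² = 1/0.009813 ≈ 101.9.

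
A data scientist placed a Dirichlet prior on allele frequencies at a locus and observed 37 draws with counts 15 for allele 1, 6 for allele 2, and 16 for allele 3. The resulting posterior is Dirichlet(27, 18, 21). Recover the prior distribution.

Dirichlet(12, 12, 5)

For a Dirichlet(α) prior with multinomial counts c, the posterior is Dirichlet(α + c) componentwise.
Subtract each count from the matching posterior parameter: 27−15=12, 18−6=12, 21−16=5.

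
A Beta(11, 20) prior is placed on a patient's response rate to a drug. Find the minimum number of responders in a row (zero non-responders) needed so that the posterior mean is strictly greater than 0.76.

k = 53

After k responders and 0 non-responders the posterior is Beta(11+k, 20), with mean (11+k)/(11+20+k).
Set (11+k)/(31+k) > 0.76 and solve: k > (0.76·31 − 11)/(1 − 0.76) = 52.333.
The smallest integer exceeding 52.333 is 53.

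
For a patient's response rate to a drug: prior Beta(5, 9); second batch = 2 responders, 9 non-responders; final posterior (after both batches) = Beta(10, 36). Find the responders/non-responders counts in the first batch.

3 responders and 18 non-responders

Because Beta–binomial updating is additive in the counts, the combined data contributed (α_post−α_prior, β_post−β_prior) successes and failures.
Total across both batches: 10−5=5 responders, 36−9=27 non-responders.
Subtract the second batch: 5−2=3 responders and 27−9=18 non-responders.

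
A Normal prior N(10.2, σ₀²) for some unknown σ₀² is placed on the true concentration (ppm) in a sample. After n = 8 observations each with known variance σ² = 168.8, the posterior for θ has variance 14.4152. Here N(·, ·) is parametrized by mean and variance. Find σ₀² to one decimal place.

σ₀² = 45.5

For the Normal–Normal model with known σ², precisions add: τ_n = τ₀ + n/σ².
So 1/σ₀² = 1/14.4152 − 8/168.8 = 0.069371 − 0.047393 = 0.021978.
Hence σ₀² = 1/0.021978 ≈ 45.5.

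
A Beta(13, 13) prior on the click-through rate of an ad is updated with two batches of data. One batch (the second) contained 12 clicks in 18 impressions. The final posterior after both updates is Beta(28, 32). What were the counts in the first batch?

3 clicks and 13 non-clicks

Because Beta–binomial updating is additive in the counts, the combined data contributed (α_post−α_prior, β_post−β_prior) successes and failures.
Total across both batches: 28−13=15 clicks, 32−13=19 non-clicks.
Subtract the second batch: 15−12=3 clicks and 19−6=13 non-clicks.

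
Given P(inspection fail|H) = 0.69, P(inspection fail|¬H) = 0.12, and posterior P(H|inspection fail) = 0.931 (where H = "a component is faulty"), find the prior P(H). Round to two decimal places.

P(H) = 0.70

Bayes' rule in odds form gives O(H|E) = O(H)·[P(E|H)/P(E|¬H)], hence O(H) = O(H|E)/LR.
Posterior odds = 0.931/(1−0.931) = 13.4928. LR = 0.69/0.12 = 5.7500.
Prior odds = 13.4928/5.7500 = 2.3466, so P(H) = 2.3466/(1+2.3466) ≈ 0.70.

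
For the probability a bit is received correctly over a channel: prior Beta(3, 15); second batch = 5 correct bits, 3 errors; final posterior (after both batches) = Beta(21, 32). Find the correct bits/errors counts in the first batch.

13 correct bits and 14 errors

Because Beta–binomial updating is additive in the counts, the combined data contributed (α_post−α_prior, β_post−β_prior) successes and failures.
Total across both batches: 21−3=18 correct bits, 32−15=17 errors.
Subtract the second batch: 18−5=13 correct bits and 17−3=14 errors.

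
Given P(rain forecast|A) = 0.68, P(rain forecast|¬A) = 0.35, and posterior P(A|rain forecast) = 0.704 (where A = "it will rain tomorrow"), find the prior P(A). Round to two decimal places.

P(A) = 0.55

Bayes' rule in odds form gives O(A|E) = O(A)·[P(E|A)/P(E|¬A)], hence O(A) = O(A|E)/LR.
Posterior odds = 0.704/(1−0.704) = 2.3784. LR = 0.68/0.35 = 1.9429.
Prior odds = 2.3784/1.9429 = 1.2241, so P(A) = 1.2241/(1+1.2241) ≈ 0.55.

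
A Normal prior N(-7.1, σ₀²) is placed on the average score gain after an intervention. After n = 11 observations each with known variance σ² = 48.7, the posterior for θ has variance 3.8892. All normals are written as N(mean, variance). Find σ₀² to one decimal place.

Posterior precision equals prior precision plus data precision: 1/σ_n² = 1/σ₀² + n/σ².
So 1/σ₀² = 1/3.8892 − 11/48.7 = 0.257122 − 0.225873 = 0.031249.
Hence σ₀² = 1/0.031249 ≈ 32.0.

σ₀² = 32.0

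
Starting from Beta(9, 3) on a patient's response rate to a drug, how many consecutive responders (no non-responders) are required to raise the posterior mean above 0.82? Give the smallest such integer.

k = 5

After k responders and 0 non-responders the posterior is Beta(9+k, 3), with mean (9+k)/(9+3+k).
Set (9+k)/(12+k) > 0.82 and solve: k > (0.82·12 − 9)/(1 − 0.82) = 4.667.
The smallest integer exceeding 4.667 is 5, and checking k=5: (14)/(17) = 0.8235 > 0.82.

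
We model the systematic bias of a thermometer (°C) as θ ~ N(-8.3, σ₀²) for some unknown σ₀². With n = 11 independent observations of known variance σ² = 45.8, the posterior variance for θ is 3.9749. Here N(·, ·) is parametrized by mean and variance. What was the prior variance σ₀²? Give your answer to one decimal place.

Posterior precision equals prior precision plus data precision: 1/σ_n² = 1/σ₀² + n/σ².
So 1/σ₀² = 1/3.9749 − 11/45.8 = 0.251579 − 0.240175 = 0.011404.
Hence σ₀² = 1/0.011404 ≈ 87.7.

σ₀² = 87.7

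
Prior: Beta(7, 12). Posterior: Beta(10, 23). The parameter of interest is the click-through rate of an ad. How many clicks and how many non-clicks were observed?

3 clicks and 11 non-clicks

Under Beta–binomial conjugacy the posterior parameters are (a+s, b+f).
So s = 10 − 7 = 3 and f = 23 − 12 = 11.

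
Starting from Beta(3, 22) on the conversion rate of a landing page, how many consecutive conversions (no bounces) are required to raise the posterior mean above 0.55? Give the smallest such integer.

k = 24

After k conversions and 0 bounces the posterior is Beta(3+k, 22), with mean (3+k)/(3+22+k).
Set (3+k)/(25+k) > 0.55 and solve: k > (0.55·25 − 3)/(1 − 0.55) = 23.889.
The smallest integer exceeding 23.889 is 24, and checking k=24: (27)/(49) = 0.5510 > 0.55.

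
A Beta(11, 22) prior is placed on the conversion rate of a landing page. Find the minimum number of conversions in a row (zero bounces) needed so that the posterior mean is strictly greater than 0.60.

k = 23

After k conversions and 0 bounces the posterior is Beta(11+k, 22), with mean (11+k)/(11+22+k).
Set (11+k)/(33+k) > 0.60 and solve: k > (0.60·33 − 11)/(1 − 0.60) = 22.000.
The smallest integer exceeding 22.000 is 23.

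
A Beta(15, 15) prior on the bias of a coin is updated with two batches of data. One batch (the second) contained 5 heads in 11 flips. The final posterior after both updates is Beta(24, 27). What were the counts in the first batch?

4 heads and 6 tails

Because Beta–binomial updating is additive in the counts, the combined data contributed (α_post−α_prior, β_post−β_prior) successes and failures.
Total across both batches: 24−15=9 heads, 27−15=12 tails.
Subtract the second batch: 9−5=4 heads and 12−6=6 tails.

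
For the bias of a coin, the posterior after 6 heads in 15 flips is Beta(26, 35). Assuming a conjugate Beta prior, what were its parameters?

Beta(20, 26)

Beta is conjugate to the binomial likelihood: posterior = Beta(a+s, b+f).
Subtract the data counts: 26−6=20, 35−9=26.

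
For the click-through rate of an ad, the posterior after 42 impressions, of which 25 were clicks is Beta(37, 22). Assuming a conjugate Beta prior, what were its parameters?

A Beta(α, β) prior with s successes and f failures in binomial data gives a Beta(α+s, β+f) posterior.
Subtract the data counts: 37−25=12, 22−17=5.

Beta(12, 5)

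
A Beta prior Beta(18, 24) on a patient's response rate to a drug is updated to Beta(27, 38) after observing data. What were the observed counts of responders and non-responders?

9 responders and 14 non-responders

A Beta(α, β) prior with s successes and f failures in binomial data gives a Beta(α+s, β+f) posterior.
So s = 27 − 18 = 9 and f = 38 − 24 = 14.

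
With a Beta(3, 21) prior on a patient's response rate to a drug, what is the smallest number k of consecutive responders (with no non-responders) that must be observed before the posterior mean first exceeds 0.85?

After k responders and 0 non-responders the posterior is Beta(3+k, 21), with mean (3+k)/(3+21+k).
Set (3+k)/(24+k) > 0.85 and solve: k > (0.85·24 − 3)/(1 − 0.85) = 116.000.
The smallest integer exceeding 116.000 is 117.

k = 117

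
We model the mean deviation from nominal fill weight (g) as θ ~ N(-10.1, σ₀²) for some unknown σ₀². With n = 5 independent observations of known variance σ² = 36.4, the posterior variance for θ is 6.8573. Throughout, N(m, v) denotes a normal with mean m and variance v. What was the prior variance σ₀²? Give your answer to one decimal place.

For the Normal–Normal model with known σ², precisions add: τ_n = τ₀ + n/σ².
So 1/σ₀² = 1/6.8573 − 5/36.4 = 0.145830 − 0.137363 = 0.008467.
Hence σ₀² = 1/0.008467 ≈ 118.1.

σ₀² = 118.1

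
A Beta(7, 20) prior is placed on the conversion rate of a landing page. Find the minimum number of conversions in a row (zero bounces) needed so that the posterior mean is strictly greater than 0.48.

After k conversions and 0 bounces the posterior is Beta(7+k, 20), with mean (7+k)/(7+20+k).
Set (7+k)/(27+k) > 0.48 and solve: k > (0.48·27 − 7)/(1 − 0.48) = 11.462.
The smallest integer exceeding 11.462 is 12, and checking k=12: (19)/(39) = 0.4872 > 0.48.

k = 12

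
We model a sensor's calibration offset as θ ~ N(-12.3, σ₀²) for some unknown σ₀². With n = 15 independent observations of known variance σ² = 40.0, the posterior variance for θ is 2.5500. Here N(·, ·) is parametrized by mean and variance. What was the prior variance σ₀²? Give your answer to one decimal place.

σ₀² = 58.3

For the Normal–Normal model with known σ², precisions add: τ_n = τ₀ + n/σ².
So 1/σ₀² = 1/2.5500 − 15/40.0 = 0.392157 − 0.375000 = 0.017157.
Hence σ₀² = 1/0.017157 ≈ 58.3.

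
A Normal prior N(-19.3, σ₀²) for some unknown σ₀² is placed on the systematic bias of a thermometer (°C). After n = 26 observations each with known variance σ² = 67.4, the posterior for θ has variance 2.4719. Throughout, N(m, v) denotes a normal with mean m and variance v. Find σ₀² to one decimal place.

σ₀² = 53.2

Posterior precision equals prior precision plus data precision: 1/σ_n² = 1/σ₀² + n/σ².
So 1/σ₀² = 1/2.4719 − 26/67.4 = 0.404547 − 0.385757 = 0.018790.
Hence σ₀² = 1/0.018790 ≈ 53.2.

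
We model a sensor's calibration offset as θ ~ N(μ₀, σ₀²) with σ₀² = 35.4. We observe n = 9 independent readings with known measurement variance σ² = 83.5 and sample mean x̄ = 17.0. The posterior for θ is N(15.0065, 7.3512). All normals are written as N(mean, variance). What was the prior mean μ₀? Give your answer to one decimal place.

μ₀ = 7.4

With known observation variance, the Normal–Normal posterior has precision τ_n = τ₀ + n/σ² and mean μ_n = (τ₀μ₀ + (n/σ²)x̄)/τ_n.
Here τ₀ = 1/35.4 = 0.028249 and τ_data = 9/83.5 = 0.107784, so τ_n = 0.136033.
Rearranging for μ₀: μ₀ = (μ_n·τ_n − τ_data·x̄)/τ₀ = (15.0065·0.136033 − 0.107784·17.0) / 0.028249 = 0.209051/0.028249 ≈ 7.4.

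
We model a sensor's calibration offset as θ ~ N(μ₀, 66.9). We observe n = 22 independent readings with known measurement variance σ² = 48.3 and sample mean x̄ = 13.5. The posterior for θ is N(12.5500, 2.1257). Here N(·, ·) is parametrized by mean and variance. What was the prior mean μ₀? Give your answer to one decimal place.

With known observation variance, the Normal–Normal posterior has precision τ_n = τ₀ + n/σ² and mean μ_n = (τ₀μ₀ + (n/σ²)x̄)/τ_n.
Here τ₀ = 1/66.9 = 0.014948 and τ_data = 22/48.3 = 0.455487, so τ_n = 0.470435.
Rearranging for μ₀: μ₀ = (μ_n·τ_n − τ_data·x̄)/τ₀ = (12.5500·0.470435 − 0.455487·13.5) / 0.014948 = -0.245115/0.014948 ≈ -16.4.

μ₀ = -16.4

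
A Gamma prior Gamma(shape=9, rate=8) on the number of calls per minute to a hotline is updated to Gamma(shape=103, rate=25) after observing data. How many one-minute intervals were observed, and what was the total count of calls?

n = 17 one-minute intervals with total 94 calls

A Gamma(α, β) prior (rate parametrization) on a Poisson rate with n observations summing to S gives posterior Gamma(α+S, β+n).
Matching: Σxᵢ = 103 − 9 = 94 and n = 25 − 8 = 17.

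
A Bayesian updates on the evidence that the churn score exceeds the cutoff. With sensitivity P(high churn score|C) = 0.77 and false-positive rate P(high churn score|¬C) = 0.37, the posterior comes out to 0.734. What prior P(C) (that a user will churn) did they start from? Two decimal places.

Bayes' rule in odds form gives O(C|E) = O(C)·[P(E|C)/P(E|¬C)], hence O(C) = O(C|E)/LR.
Posterior odds = 0.734/(1−0.734) = 2.7594. LR = 0.77/0.37 = 2.0811.
Prior odds = 2.7594/2.0811 = 1.3259, so P(C) = 1.3259/(1+1.3259) ≈ 0.57.

P(C) = 0.57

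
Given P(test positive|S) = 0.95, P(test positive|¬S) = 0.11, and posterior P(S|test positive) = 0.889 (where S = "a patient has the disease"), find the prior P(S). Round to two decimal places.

P(S) = 0.48

Bayes' rule in odds form gives O(S|E) = O(S)·[P(E|S)/P(E|¬S)], hence O(S) = O(S|E)/LR.
Posterior odds = 0.889/(1−0.889) = 8.0090. LR = 0.95/0.11 = 8.6364.
Prior odds = 8.0090/8.6364 = 0.9274, so P(S) = 0.9274/(1+0.9274) ≈ 0.48.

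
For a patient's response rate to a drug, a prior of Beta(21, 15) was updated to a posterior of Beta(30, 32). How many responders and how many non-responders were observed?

A Beta(a, b) prior with s successes and f failures in binomial data gives a Beta(a+s, b+f) posterior.
Match parameters: s=30−21=9, f=32−15=17.

9 responders and 17 non-responders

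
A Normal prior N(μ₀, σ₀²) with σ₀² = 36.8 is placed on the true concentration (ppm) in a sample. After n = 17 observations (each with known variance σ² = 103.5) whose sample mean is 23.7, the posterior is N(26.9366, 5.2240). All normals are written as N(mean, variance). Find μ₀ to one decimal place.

With known observation variance, the Normal–Normal posterior has precision τ_n = τ₀ + n/σ² and mean μ_n = (τ₀μ₀ + (n/σ²)x̄)/τ_n.
Here τ₀ = 1/36.8 = 0.027174 and τ_data = 17/103.5 = 0.164251, so τ_n = 0.191425.
Rearranging for μ₀: μ₀ = (μ_n·τ_n − τ_data·x̄)/τ₀ = (26.9366·0.191425 − 0.164251·23.7) / 0.027174 = 1.263590/0.027174 ≈ 46.5.

μ₀ = 46.5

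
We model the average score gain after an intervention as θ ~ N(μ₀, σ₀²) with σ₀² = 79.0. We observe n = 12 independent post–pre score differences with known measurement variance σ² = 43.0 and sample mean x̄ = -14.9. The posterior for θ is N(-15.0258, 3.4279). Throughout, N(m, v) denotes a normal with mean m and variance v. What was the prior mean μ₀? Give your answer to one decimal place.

μ₀ = -17.8

With known observation variance, the Normal–Normal posterior has precision τ_n = τ₀ + n/σ² and mean μ_n = (τ₀μ₀ + (n/σ²)x̄)/τ_n.
Here τ₀ = 1/79.0 = 0.012658 and τ_data = 12/43.0 = 0.279070, so τ_n = 0.291728.
Rearranging for μ₀: μ₀ = (μ_n·τ_n − τ_data·x̄)/τ₀ = (-15.0258·0.291728 − 0.279070·-14.9) / 0.012658 = -0.225304/0.012658 ≈ -17.8.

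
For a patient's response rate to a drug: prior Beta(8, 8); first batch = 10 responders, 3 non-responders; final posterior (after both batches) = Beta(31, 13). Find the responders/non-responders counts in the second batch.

13 responders and 2 non-responders

Because Beta–binomial updating is additive in the counts, the combined data contributed (α_post−α_prior, β_post−β_prior) successes and failures.
Total across both batches: 31−8=23 responders, 13−8=5 non-responders.
Subtract the first batch: 23−10=13 responders and 5−3=2 non-responders.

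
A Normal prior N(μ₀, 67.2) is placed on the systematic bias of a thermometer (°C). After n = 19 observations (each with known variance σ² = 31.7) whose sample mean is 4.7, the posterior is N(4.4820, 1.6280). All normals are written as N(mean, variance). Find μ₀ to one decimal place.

The posterior mean is a precision-weighted average: μ_n = (τ₀μ₀ + τ_data·x̄)/(τ₀+τ_data), with τ₀=1/σ₀² and τ_data=n/σ².
Here τ₀ = 1/67.2 = 0.014881 and τ_data = 19/31.7 = 0.599369, so τ_n = 0.614250.
Rearranging for μ₀: μ₀ = (μ_n·τ_n − τ_data·x̄)/τ₀ = (4.4820·0.614250 − 0.599369·4.7) / 0.014881 = -0.063966/0.014881 ≈ -4.3.

μ₀ = -4.3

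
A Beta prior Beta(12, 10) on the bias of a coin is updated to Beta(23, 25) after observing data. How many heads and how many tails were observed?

11 heads and 15 tails

Beta is conjugate to the binomial likelihood: posterior = Beta(α+s, β+f).
Match parameters: s=23−12=11, f=25−10=15.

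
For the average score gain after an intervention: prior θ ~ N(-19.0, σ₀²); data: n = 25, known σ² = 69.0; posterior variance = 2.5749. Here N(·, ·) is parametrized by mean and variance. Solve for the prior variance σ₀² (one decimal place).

σ₀² = 38.4

For the Normal–Normal model with known σ², precisions add: τ_n = τ₀ + n/σ².
So 1/σ₀² = 1/2.5749 − 25/69.0 = 0.388365 − 0.362319 = 0.026046.
Hence σ₀² = 1/0.026046 ≈ 38.4.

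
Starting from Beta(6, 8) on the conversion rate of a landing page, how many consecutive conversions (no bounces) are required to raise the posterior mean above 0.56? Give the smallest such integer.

After k conversions and 0 bounces the posterior is Beta(6+k, 8), with mean (6+k)/(6+8+k).
Set (6+k)/(14+k) > 0.56 and solve: k > (0.56·14 − 6)/(1 − 0.56) = 4.182.
The smallest integer exceeding 4.182 is 5.

k = 5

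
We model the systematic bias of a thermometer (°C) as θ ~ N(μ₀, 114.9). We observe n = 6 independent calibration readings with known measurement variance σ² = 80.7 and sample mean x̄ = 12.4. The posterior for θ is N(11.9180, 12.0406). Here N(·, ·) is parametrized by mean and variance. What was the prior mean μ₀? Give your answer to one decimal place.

The posterior mean is a precision-weighted average: μ_n = (τ₀μ₀ + τ_data·x̄)/(τ₀+τ_data), with τ₀=1/σ₀² and τ_data=n/σ².
Here τ₀ = 1/114.9 = 0.008703 and τ_data = 6/80.7 = 0.074349, so τ_n = 0.083052.
Rearranging for μ₀: μ₀ = (μ_n·τ_n − τ_data·x̄)/τ₀ = (11.9180·0.083052 − 0.074349·12.4) / 0.008703 = 0.067886/0.008703 ≈ 7.8.

μ₀ = 7.8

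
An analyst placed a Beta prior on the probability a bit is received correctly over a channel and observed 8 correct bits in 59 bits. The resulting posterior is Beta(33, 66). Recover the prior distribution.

Beta(25, 15)

A Beta(a, b) prior with s successes and f failures in binomial data gives a Beta(a+s, b+f) posterior.
So a = 33 − 8 = 25 and b = 66 − 51 = 15.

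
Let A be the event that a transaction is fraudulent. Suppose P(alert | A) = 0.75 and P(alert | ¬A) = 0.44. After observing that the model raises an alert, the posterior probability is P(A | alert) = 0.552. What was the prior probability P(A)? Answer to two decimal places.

P(A) = 0.42

In odds form, posterior odds = prior odds × likelihood ratio, so prior odds = posterior odds ÷ LR.
Posterior odds = 0.552/(1−0.552) = 1.2321. LR = 0.75/0.44 = 1.7045.
Prior odds = 1.2321/1.7045 = 0.7229, so P(A) = 0.7229/(1+0.7229) ≈ 0.42.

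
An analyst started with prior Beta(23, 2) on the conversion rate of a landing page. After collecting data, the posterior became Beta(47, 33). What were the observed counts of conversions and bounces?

24 conversions and 31 bounces

Under Beta–binomial conjugacy the posterior parameters are (a+s, b+f).
Match parameters: s=47−23=24, f=33−2=31.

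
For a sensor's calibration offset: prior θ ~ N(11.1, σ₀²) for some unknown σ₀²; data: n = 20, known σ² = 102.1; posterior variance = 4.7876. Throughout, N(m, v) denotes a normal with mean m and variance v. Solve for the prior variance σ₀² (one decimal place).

σ₀² = 77.0

For the Normal–Normal model with known σ², precisions add: τ_n = τ₀ + n/σ².
So 1/σ₀² = 1/4.7876 − 20/102.1 = 0.208873 − 0.195886 = 0.012987.
Hence σ₀² = 1/0.012987 ≈ 77.0.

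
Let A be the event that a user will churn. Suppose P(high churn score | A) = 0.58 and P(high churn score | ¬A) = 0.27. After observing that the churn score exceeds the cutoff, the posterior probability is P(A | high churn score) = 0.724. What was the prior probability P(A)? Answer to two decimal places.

P(A) = 0.55

Bayes' rule in odds form gives O(A|E) = O(A)·[P(E|A)/P(E|¬A)], hence O(A) = O(A|E)/LR.
Posterior odds = 0.724/(1−0.724) = 2.6232. LR = 0.58/0.27 = 2.1481.
Prior odds = 2.6232/2.1481 = 1.2212, so P(A) = 1.2212/(1+1.2212) ≈ 0.55.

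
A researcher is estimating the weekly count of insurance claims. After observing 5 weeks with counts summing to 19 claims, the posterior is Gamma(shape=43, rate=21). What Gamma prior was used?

Gamma–Poisson conjugacy: posterior shape = α + Σxᵢ, posterior rate = β + n.
So α = 43 − 19 = 24 and β = 21 − 5 = 16.

Gamma(shape=24, rate=16)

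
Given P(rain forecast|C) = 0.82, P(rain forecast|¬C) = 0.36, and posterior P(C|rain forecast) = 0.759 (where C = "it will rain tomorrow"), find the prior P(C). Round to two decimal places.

In odds form, posterior odds = prior odds × likelihood ratio, so prior odds = posterior odds ÷ LR.
Posterior odds = 0.759/(1−0.759) = 3.1494. LR = 0.82/0.36 = 2.2778.
Prior odds = 3.1494/2.2778 = 1.3826, so P(C) = 1.3826/(1+1.3826) ≈ 0.58.

P(C) = 0.58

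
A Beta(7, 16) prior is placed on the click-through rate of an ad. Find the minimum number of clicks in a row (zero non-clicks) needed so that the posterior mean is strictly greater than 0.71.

k = 33

After k clicks and 0 non-clicks the posterior is Beta(7+k, 16), with mean (7+k)/(7+16+k).
Set (7+k)/(23+k) > 0.71 and solve: k > (0.71·23 − 7)/(1 − 0.71) = 32.172.
The smallest integer exceeding 32.172 is 33.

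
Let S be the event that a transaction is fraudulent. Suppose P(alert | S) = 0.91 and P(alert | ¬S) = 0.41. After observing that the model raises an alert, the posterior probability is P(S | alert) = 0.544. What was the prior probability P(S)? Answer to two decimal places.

In odds form, posterior odds = prior odds × likelihood ratio, so prior odds = posterior odds ÷ LR.
Posterior odds = 0.544/(1−0.544) = 1.1930. LR = 0.91/0.41 = 2.2195.
Prior odds = 1.1930/2.2195 = 0.5375, so P(S) = 0.5375/(1+0.5375) ≈ 0.35.

P(S) = 0.35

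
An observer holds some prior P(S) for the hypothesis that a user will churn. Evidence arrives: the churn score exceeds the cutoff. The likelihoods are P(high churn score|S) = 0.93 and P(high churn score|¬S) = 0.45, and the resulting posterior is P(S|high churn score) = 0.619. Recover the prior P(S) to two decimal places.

P(S) = 0.44

In odds form, posterior odds = prior odds × likelihood ratio, so prior odds = posterior odds ÷ LR.
Posterior odds = 0.619/(1−0.619) = 1.6247. LR = 0.93/0.45 = 2.0667.
Prior odds = 1.6247/2.0667 = 0.7861, so P(S) = 0.7861/(1+0.7861) ≈ 0.44.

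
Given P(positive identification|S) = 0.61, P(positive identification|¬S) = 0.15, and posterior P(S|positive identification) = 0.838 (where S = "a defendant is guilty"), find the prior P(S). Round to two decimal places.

Bayes' rule in odds form gives O(S|E) = O(S)·[P(E|S)/P(E|¬S)], hence O(S) = O(S|E)/LR.
Posterior odds = 0.838/(1−0.838) = 5.1728. LR = 0.61/0.15 = 4.0667.
Prior odds = 5.1728/4.0667 = 1.2720, so P(S) = 1.2720/(1+1.2720) ≈ 0.56.

P(S) = 0.56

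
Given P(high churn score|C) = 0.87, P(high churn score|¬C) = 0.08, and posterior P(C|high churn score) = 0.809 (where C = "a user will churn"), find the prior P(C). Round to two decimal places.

P(C) = 0.28

Bayes' rule in odds form gives O(C|E) = O(C)·[P(E|C)/P(E|¬C)], hence O(C) = O(C|E)/LR.
Posterior odds = 0.809/(1−0.809) = 4.2356. LR = 0.87/0.08 = 10.8750.
Prior odds = 4.2356/10.8750 = 0.3895, so P(C) = 0.3895/(1+0.3895) ≈ 0.28.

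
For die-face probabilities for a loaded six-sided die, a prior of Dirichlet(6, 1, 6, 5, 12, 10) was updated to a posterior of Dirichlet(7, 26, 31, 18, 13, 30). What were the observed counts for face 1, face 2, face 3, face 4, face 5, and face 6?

counts (1, 25, 25, 13, 1, 20)

For a Dirichlet(α) prior with multinomial counts c, the posterior is Dirichlet(α + c) componentwise.
Counts are posterior − prior componentwise: 7−6=1, 26−1=25, 31−6=25, 18−5=13, 13−12=1, 30−10=20.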